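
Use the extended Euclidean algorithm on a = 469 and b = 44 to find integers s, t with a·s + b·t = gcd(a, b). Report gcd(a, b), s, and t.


Euclidean algorithm on (469, 44) — divide until remainder is 0:
  469 = 10 · 44 + 29
  44 = 1 · 29 + 15
  29 = 1 · 15 + 14
  15 = 1 · 14 + 1
  14 = 14 · 1 + 0
gcd(469, 44) = 1.
Track Bezout coefficients alongside the remainders: start with r₀ = 469 = a·1 + b·0 (s = 1, t = 0) and r₁ = 44 = a·0 + b·1 (s = 0, t = 1); each new remainder r_{k+1} = r_{k-1} − q_k·r_k inherits s_{k+1} = s_{k-1} − q_k·s_k, t_{k+1} = t_{k-1} − q_k·t_k, so r_k = a·s_k + b·t_k at every step:
  q = 10: r = 29, s = 1 − 10·0 = 1, t = 0 − 10·1 = -10  (check: 469·1 + 44·(-10) = 29)
  q = 1: r = 15, s = 0 − 1·1 = -1, t = 1 − 1·(-10) = 11  (check: 469·(-1) + 44·11 = 15)
  q = 1: r = 14, s = 1 − 1·(-1) = 2, t = -10 − 1·11 = -21  (check: 469·2 + 44·(-21) = 14)
  q = 1: r = 1, s = -1 − 1·2 = -3, t = 11 − 1·(-21) = 32  (check: 469·(-3) + 44·32 = 1)
The row with r = 1 (the gcd) gives the Bezout coefficients s = -3, t = 32.
Result: 469 · (-3) + 44 · (32) = 1.

gcd(469, 44) = 1; s = -3, t = 32 (check: 469·(-3) + 44·32 = 1).


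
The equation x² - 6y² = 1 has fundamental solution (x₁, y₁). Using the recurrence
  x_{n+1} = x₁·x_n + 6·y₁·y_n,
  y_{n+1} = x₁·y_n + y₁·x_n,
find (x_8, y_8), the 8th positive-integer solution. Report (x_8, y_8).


Step 1: Find the fundamental solution (x₁, y₁) of x² - 6y² = 1.
  Expand √6 as a continued fraction. a₀ = ⌊√6⌋ = 2; iterate m_{k+1} = d_k·a_k − m_k, d_{k+1} = (6 − m_{k+1}²)/d_k, a_{k+1} = ⌊(a₀ + m_{k+1})/d_{k+1}⌋ (starting m₀ = 0, d₀ = 1), with convergents p_k = a_k·p_{k-1} + p_{k-2}, q_k = a_k·q_{k-1} + q_{k-2} (p₋₁ = 1, q₋₁ = 0):
  k = 0: a₀ = 2; p₀/q₀ = 2/1; p₀² − 6·q₀² = 4 − 6 = -2.
  k = 1: m = 2, d = 2, a = ⌊(2 + 2)/2⌋ = 2; p/q = (2·2 + 1)/(2·1 + 0) = 5/2; p² − 6·q² = 25 − 24 = 1.
  The first convergent with p² − 6·q² = 1 gives the fundamental solution (x₁, y₁) = (5, 2).
Step 2: Apply the recurrence (x_{n+1}, y_{n+1}) = (x₁x_n + 6y₁y_n, x₁y_n + y₁x_n) repeatedly.
  From (x_1, y_1) = (5, 2): x_2 = 5·5 + 6·2·2 = 49; y_2 = 5·2 + 2·5 = 20.
  From (x_2, y_2) = (49, 20): x_3 = 5·49 + 6·2·20 = 485; y_3 = 5·20 + 2·49 = 198.
  From (x_3, y_3) = (485, 198): x_4 = 5·485 + 6·2·198 = 4801; y_4 = 5·198 + 2·485 = 1960.
  From (x_4, y_4) = (4801, 1960): x_5 = 5·4801 + 6·2·1960 = 47525; y_5 = 5·1960 + 2·4801 = 19402.
  From (x_5, y_5) = (47525, 19402): x_6 = 5·47525 + 6·2·19402 = 470449; y_6 = 5·19402 + 2·47525 = 192060.
  From (x_6, y_6) = (470449, 192060): x_7 = 5·470449 + 6·2·192060 = 4656965; y_7 = 5·192060 + 2·470449 = 1901198.
  From (x_7, y_7) = (4656965, 1901198): x_8 = 5·4656965 + 6·2·1901198 = 46099201; y_8 = 5·1901198 + 2·4656965 = 18819920.
Step 3: Verify x_8² - 6·y_8² = 2125136332838401 - 2125136332838400 = 1 (should be 1). ✓

(x_1, y_1) = (5, 2); (x_8, y_8) = (46099201, 18819920).


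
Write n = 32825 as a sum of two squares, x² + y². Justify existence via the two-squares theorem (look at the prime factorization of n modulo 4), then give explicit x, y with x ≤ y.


Step 1: Factor n = 32825 = 5^2 · 13 · 101.
Step 2: Check the mod-4 condition on each prime factor: 5 ≡ 1 (mod 4), exponent 2; 13 ≡ 1 (mod 4), exponent 1; 101 ≡ 1 (mod 4), exponent 1.
All primes ≡ 3 (mod 4) appear to even exponent (or don't appear), so by the two-squares theorem n IS expressible as a sum of two squares.
Step 3: Build a representation. Group n = k² · m with k = 5 and m = 13 · 101 = 1313 (a product of primes ≡ 1 (mod 4)); a representation of m scales to one of n via (k·x)² + (k·y)² = k²(x² + y²). Each prime p ≡ 1 (mod 4) is itself a sum of two squares; find a² by testing p − a² for a perfect square:
  13: 13 − 1² = 12, 13 − 2² = 9 = 3² ⇒ 13 = 2² + 3².
  101: 101 − 1² = 100 = 10² ⇒ 101 = 1² + 10².
  Combine using the Brahmagupta–Fibonacci identity (a² + b²)(c² + d²) = (ac − bd)² + (ad + bc)² = (ac + bd)² + (ad − bc)²:
  13 · 101 = 1313: from (2² + 3²)(1² + 10²), take (2·1 − 3·10, 2·10 + 3·1) = (2 − 30, 20 + 3) = (-28, 23); dropping signs (only squares matter) gives (28, 23); check 28² + 23² = 784 + 529 = 1313 ✓.
  Scale by k = 5: (5·28, 5·23) = (140, 115).
Step 4: Order so x ≤ y and verify: 115² + 140² = 13225 + 19600 = 32825 = n. ✓

n = 32825 = 115² + 140² (one valid representation with x ≤ y).


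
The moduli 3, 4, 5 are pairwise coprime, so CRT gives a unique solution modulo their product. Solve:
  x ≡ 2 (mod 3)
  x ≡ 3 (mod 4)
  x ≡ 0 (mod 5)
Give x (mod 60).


Moduli 3, 4, 5 are pairwise coprime; by CRT there is a unique solution modulo M = 3 · 4 · 5 = 60.
Solve pairwise, accumulating the modulus:
  Start with x ≡ 2 (mod 3).
  Combine with x ≡ 3 (mod 4): since gcd(3, 4) = 1, we get a unique residue mod 12.
    Write x = 2 + 3·t and substitute into x ≡ 3 (mod 4): 3·t ≡ 3 − 2 = 1 (mod 4).
    The inverse of 3 mod 4 is 3 (since 3·3 = 9 = 2·4 + 1), so t ≡ 3·1 = 3 ≡ 3 (mod 4).
    Then x = 2 + 3·3 = 11, valid modulo lcm(3, 4) = 12: x ≡ 11 (mod 12).
  Combine with x ≡ 0 (mod 5): since gcd(12, 5) = 1, we get a unique residue mod 60.
    Write x = 11 + 12·t and substitute into x ≡ 0 (mod 5): 12·t ≡ 0 − 11 = -11 (mod 5).
    Reduce coefficients mod 5: 2·t ≡ 4 (mod 5).
    The inverse of 2 mod 5 is 3 (since 2·3 = 6 = 1·5 + 1), so t ≡ 3·4 = 12 ≡ 2 (mod 5).
    Then x = 11 + 12·2 = 35, valid modulo lcm(12, 5) = 60: x ≡ 35 (mod 60).
Verify: 35 mod 3 = 2 ✓, 35 mod 4 = 3 ✓, 35 mod 5 = 0 ✓.

x ≡ 35 (mod 60).


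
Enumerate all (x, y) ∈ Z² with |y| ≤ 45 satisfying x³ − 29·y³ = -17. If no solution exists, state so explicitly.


The equation is x³ - 29y³ = -17. For fixed y, x³ = 29·y³ − 17, so a solution requires the RHS to be a perfect cube.
Strategy: iterate y from -45 to 45, compute RHS = 29·y³ − 17, and check whether it is a (positive or negative) perfect cube.
Check small values of y:
  y = 0: RHS = -17 is not a perfect cube.
  y = 1: RHS = 12 is not a perfect cube.
  y = -1: RHS = -46 is not a perfect cube.
  y = 2: RHS = 215 is not a perfect cube.
  y = -2: RHS = -249 is not a perfect cube.
  y = 3: RHS = 766 is not a perfect cube.
  y = -3: RHS = -800 is not a perfect cube.
Continuing the search up to |y| = 45 finds no solutions either.
No (x, y) in the scanned range satisfies the equation.

No integer solutions with |y| ≤ 45.


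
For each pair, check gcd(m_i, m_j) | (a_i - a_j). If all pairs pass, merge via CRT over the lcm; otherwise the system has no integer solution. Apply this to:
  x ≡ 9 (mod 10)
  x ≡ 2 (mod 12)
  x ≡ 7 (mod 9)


Moduli 10, 12, 9 are not pairwise coprime, so CRT works modulo lcm(m_i) when all pairwise compatibility conditions hold.
Pairwise compatibility: gcd(m_i, m_j) must divide a_i - a_j for every pair.
Merge one congruence at a time:
  Start: x ≡ 9 (mod 10).
  Combine with x ≡ 2 (mod 12): gcd(10, 12) = 2, and 2 - 9 = -7 is NOT divisible by 2.
    ⇒ system is inconsistent (no integer solution).

No solution (the system is inconsistent).


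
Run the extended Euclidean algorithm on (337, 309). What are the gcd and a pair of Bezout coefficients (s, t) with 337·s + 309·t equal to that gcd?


Euclidean algorithm on (337, 309) — divide until remainder is 0:
  337 = 1 · 309 + 28
  309 = 11 · 28 + 1
  28 = 28 · 1 + 0
gcd(337, 309) = 1.
Track Bezout coefficients alongside the remainders: start with r₀ = 337 = a·1 + b·0 (s = 1, t = 0) and r₁ = 309 = a·0 + b·1 (s = 0, t = 1); each new remainder r_{k+1} = r_{k-1} − q_k·r_k inherits s_{k+1} = s_{k-1} − q_k·s_k, t_{k+1} = t_{k-1} − q_k·t_k, so r_k = a·s_k + b·t_k at every step:
  q = 1: r = 28, s = 1 − 1·0 = 1, t = 0 − 1·1 = -1  (check: 337·1 + 309·(-1) = 28)
  q = 11: r = 1, s = 0 − 11·1 = -11, t = 1 − 11·(-1) = 12  (check: 337·(-11) + 309·12 = 1)
The row with r = 1 (the gcd) gives the Bezout coefficients s = -11, t = 12.
Result: 337 · (-11) + 309 · (12) = 1.

gcd(337, 309) = 1; s = -11, t = 12 (check: 337·(-11) + 309·12 = 1).


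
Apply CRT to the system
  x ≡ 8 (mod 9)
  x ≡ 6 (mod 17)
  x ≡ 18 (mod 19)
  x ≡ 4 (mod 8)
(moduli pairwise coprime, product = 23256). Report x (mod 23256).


Product of moduli M = 9 · 17 · 19 · 8 = 23256.
Merge one congruence at a time:
  Start: x ≡ 8 (mod 9).
  Combine with x ≡ 6 (mod 17); new modulus lcm = 153.
    Write x = 8 + 9·t and substitute into x ≡ 6 (mod 17): 9·t ≡ 6 − 8 = -2 (mod 17).
    Reduce coefficients mod 17: 9·t ≡ 15 (mod 17).
    The inverse of 9 mod 17 is 2 (since 9·2 = 18 = 1·17 + 1), so t ≡ 2·15 = 30 ≡ 13 (mod 17).
    Then x = 8 + 9·13 = 125, valid modulo lcm(9, 17) = 153: x ≡ 125 (mod 153).
  Combine with x ≡ 18 (mod 19); new modulus lcm = 2907.
    Write x = 125 + 153·t and substitute into x ≡ 18 (mod 19): 153·t ≡ 18 − 125 = -107 (mod 19).
    Reduce coefficients mod 19: 1·t ≡ 7 (mod 19).
    So t ≡ 7 (mod 19).
    Then x = 125 + 153·7 = 1196, valid modulo lcm(153, 19) = 2907: x ≡ 1196 (mod 2907).
  Combine with x ≡ 4 (mod 8); new modulus lcm = 23256.
    Write x = 1196 + 2907·t and substitute into x ≡ 4 (mod 8): 2907·t ≡ 4 − 1196 = -1192 (mod 8).
    Reduce coefficients mod 8: 3·t ≡ 0 (mod 8).
    The inverse of 3 mod 8 is 3 (since 3·3 = 9 = 1·8 + 1), so t ≡ 3·0 = 0 ≡ 0 (mod 8).
    Then x = 1196 + 2907·0 = 1196, valid modulo lcm(2907, 8) = 23256: x ≡ 1196 (mod 23256).
Verify against each original: 1196 mod 9 = 8, 1196 mod 17 = 6, 1196 mod 19 = 18, 1196 mod 8 = 4.

x ≡ 1196 (mod 23256).


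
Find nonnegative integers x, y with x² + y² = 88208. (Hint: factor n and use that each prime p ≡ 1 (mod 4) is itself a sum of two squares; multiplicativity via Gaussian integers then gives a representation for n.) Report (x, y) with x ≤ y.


Step 1: Factor n = 88208 = 2^4 · 37 · 149.
Step 2: Check the mod-4 condition on each prime factor: 2 = 2 (special); 37 ≡ 1 (mod 4), exponent 1; 149 ≡ 1 (mod 4), exponent 1.
All primes ≡ 3 (mod 4) appear to even exponent (or don't appear), so by the two-squares theorem n IS expressible as a sum of two squares.
Step 3: Build a representation. Group n = k² · m with k = 4 and m = 37 · 149 = 5513 (a product of primes ≡ 1 (mod 4)); a representation of m scales to one of n via (k·x)² + (k·y)² = k²(x² + y²). Each prime p ≡ 1 (mod 4) is itself a sum of two squares; find a² by testing p − a² for a perfect square:
  37: 37 − 1² = 36 = 6² ⇒ 37 = 1² + 6².
  149: 149 − 1² = 148, 149 − 2² = 145, 149 − 3² = 140, 149 − 4² = 133, 149 − 5² = 124, 149 − 6² = 113, 149 − 7² = 100 = 10² ⇒ 149 = 7² + 10².
  Combine using the Brahmagupta–Fibonacci identity (a² + b²)(c² + d²) = (ac − bd)² + (ad + bc)² = (ac + bd)² + (ad − bc)²:
  37 · 149 = 5513: from (1² + 6²)(7² + 10²), take (1·7 − 6·10, 1·10 + 6·7) = (7 − 60, 10 + 42) = (-53, 52); dropping signs (only squares matter) gives (53, 52); check 53² + 52² = 2809 + 2704 = 5513 ✓.
  Scale by k = 4: (4·53, 4·52) = (212, 208).
Step 4: Order so x ≤ y and verify: 208² + 212² = 43264 + 44944 = 88208 = n. ✓

n = 88208 = 208² + 212² (one valid representation with x ≤ y).


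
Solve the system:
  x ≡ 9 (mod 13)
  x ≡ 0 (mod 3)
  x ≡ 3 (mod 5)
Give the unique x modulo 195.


Moduli 13, 3, 5 are pairwise coprime; by CRT there is a unique solution modulo M = 13 · 3 · 5 = 195.
Solve pairwise, accumulating the modulus:
  Start with x ≡ 9 (mod 13).
  Combine with x ≡ 0 (mod 3): since gcd(13, 3) = 1, we get a unique residue mod 39.
    Write x = 9 + 13·t and substitute into x ≡ 0 (mod 3): 13·t ≡ 0 − 9 = -9 (mod 3).
    Reduce coefficients mod 3: 1·t ≡ 0 (mod 3).
    So t ≡ 0 (mod 3).
    Then x = 9 + 13·0 = 9, valid modulo lcm(13, 3) = 39: x ≡ 9 (mod 39).
  Combine with x ≡ 3 (mod 5): since gcd(39, 5) = 1, we get a unique residue mod 195.
    Write x = 9 + 39·t and substitute into x ≡ 3 (mod 5): 39·t ≡ 3 − 9 = -6 (mod 5).
    Reduce coefficients mod 5: 4·t ≡ 4 (mod 5).
    The inverse of 4 mod 5 is 4 (since 4·4 = 16 = 3·5 + 1), so t ≡ 4·4 = 16 ≡ 1 (mod 5).
    Then x = 9 + 39·1 = 48, valid modulo lcm(39, 5) = 195: x ≡ 48 (mod 195).
Verify: 48 mod 13 = 9 ✓, 48 mod 3 = 0 ✓, 48 mod 5 = 3 ✓.

x ≡ 48 (mod 195).


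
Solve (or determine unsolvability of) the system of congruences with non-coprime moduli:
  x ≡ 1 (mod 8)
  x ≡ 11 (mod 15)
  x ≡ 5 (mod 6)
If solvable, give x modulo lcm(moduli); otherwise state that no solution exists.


Moduli 8, 15, 6 are not pairwise coprime, so CRT works modulo lcm(m_i) when all pairwise compatibility conditions hold.
Pairwise compatibility: gcd(m_i, m_j) must divide a_i - a_j for every pair.
Merge one congruence at a time:
  Start: x ≡ 1 (mod 8).
  Combine with x ≡ 11 (mod 15): gcd(8, 15) = 1; 11 - 1 = 10, which IS divisible by 1, so compatible.
    Write x = 1 + 8·t and substitute into x ≡ 11 (mod 15): 8·t ≡ 11 − 1 = 10 (mod 15).
    The inverse of 8 mod 15 is 2 (since 8·2 = 16 = 1·15 + 1), so t ≡ 2·10 = 20 ≡ 5 (mod 15).
    Then x = 1 + 8·5 = 41, valid modulo lcm(8, 15) = 120: x ≡ 41 (mod 120).
  Combine with x ≡ 5 (mod 6): gcd(120, 6) = 6; 5 - 41 = -36, which IS divisible by 6, so compatible.
    Write x = 41 + 120·t and substitute into x ≡ 5 (mod 6): 120·t ≡ 5 − 41 = -36 (mod 6).
    Divide the congruence (and modulus) by g = 6: 20·t ≡ -6 (mod 1).
    Modulo 1 every t works; take t = 0.
    Then x = 41 + 120·0 = 41, valid modulo lcm(120, 6) = 120: x ≡ 41 (mod 120).
Verify: 41 mod 8 = 1, 41 mod 15 = 11, 41 mod 6 = 5.

x ≡ 41 (mod 120).


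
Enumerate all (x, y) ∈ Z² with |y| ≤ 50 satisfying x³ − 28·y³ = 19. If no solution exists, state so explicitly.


The equation is x³ - 28y³ = 19. For fixed y, x³ = 28·y³ + 19, so a solution requires the RHS to be a perfect cube.
Strategy: iterate y from -50 to 50, compute RHS = 28·y³ + 19, and check whether it is a (positive or negative) perfect cube.
Check small values of y:
  y = 0: RHS = 19 is not a perfect cube.
  y = 1: RHS = 47 is not a perfect cube.
  y = -1: RHS = -9 is not a perfect cube.
  y = 2: RHS = 243 is not a perfect cube.
  y = -2: RHS = -205 is not a perfect cube.
  y = 3: RHS = 775 is not a perfect cube.
  y = -3: RHS = -737 is not a perfect cube.
Continuing the search up to |y| = 50 finds no solutions either.
No (x, y) in the scanned range satisfies the equation.

No integer solutions with |y| ≤ 50.


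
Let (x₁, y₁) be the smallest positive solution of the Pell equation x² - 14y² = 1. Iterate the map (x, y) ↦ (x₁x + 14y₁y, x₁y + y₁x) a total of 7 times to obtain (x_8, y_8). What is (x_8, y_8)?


Step 1: Find the fundamental solution (x₁, y₁) of x² - 14y² = 1.
  Expand √14 as a continued fraction. a₀ = ⌊√14⌋ = 3; iterate m_{k+1} = d_k·a_k − m_k, d_{k+1} = (14 − m_{k+1}²)/d_k, a_{k+1} = ⌊(a₀ + m_{k+1})/d_{k+1}⌋ (starting m₀ = 0, d₀ = 1), with convergents p_k = a_k·p_{k-1} + p_{k-2}, q_k = a_k·q_{k-1} + q_{k-2} (p₋₁ = 1, q₋₁ = 0):
  k = 0: a₀ = 3; p₀/q₀ = 3/1; p₀² − 14·q₀² = 9 − 14 = -5.
  k = 1: m = 3, d = 5, a = ⌊(3 + 3)/5⌋ = 1; p/q = (1·3 + 1)/(1·1 + 0) = 4/1; p² − 14·q² = 16 − 14 = 2.
  k = 2: m = 2, d = 2, a = ⌊(3 + 2)/2⌋ = 2; p/q = (2·4 + 3)/(2·1 + 1) = 11/3; p² − 14·q² = 121 − 126 = -5.
  k = 3: m = 2, d = 5, a = ⌊(3 + 2)/5⌋ = 1; p/q = (1·11 + 4)/(1·3 + 1) = 15/4; p² − 14·q² = 225 − 224 = 1.
  The first convergent with p² − 14·q² = 1 gives the fundamental solution (x₁, y₁) = (15, 4).
Step 2: Apply the recurrence (x_{n+1}, y_{n+1}) = (x₁x_n + 14y₁y_n, x₁y_n + y₁x_n) repeatedly.
  From (x_1, y_1) = (15, 4): x_2 = 15·15 + 14·4·4 = 449; y_2 = 15·4 + 4·15 = 120.
  From (x_2, y_2) = (449, 120): x_3 = 15·449 + 14·4·120 = 13455; y_3 = 15·120 + 4·449 = 3596.
  From (x_3, y_3) = (13455, 3596): x_4 = 15·13455 + 14·4·3596 = 403201; y_4 = 15·3596 + 4·13455 = 107760.
  From (x_4, y_4) = (403201, 107760): x_5 = 15·403201 + 14·4·107760 = 12082575; y_5 = 15·107760 + 4·403201 = 3229204.
  From (x_5, y_5) = (12082575, 3229204): x_6 = 15·12082575 + 14·4·3229204 = 362074049; y_6 = 15·3229204 + 4·12082575 = 96768360.
  From (x_6, y_6) = (362074049, 96768360): x_7 = 15·362074049 + 14·4·96768360 = 10850138895; y_7 = 15·96768360 + 4·362074049 = 2899821596.
  From (x_7, y_7) = (10850138895, 2899821596): x_8 = 15·10850138895 + 14·4·2899821596 = 325142092801; y_8 = 15·2899821596 + 4·10850138895 = 86897879520.
Step 3: Verify x_8² - 14·y_8² = 105717380511014096025601 - 105717380511014096025600 = 1 (should be 1). ✓

(x_1, y_1) = (15, 4); (x_8, y_8) = (325142092801, 86897879520).


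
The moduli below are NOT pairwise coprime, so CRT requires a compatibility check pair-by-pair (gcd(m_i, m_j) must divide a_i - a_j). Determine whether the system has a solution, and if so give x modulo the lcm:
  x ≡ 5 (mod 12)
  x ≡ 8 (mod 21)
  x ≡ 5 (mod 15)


Moduli 12, 21, 15 are not pairwise coprime, so CRT works modulo lcm(m_i) when all pairwise compatibility conditions hold.
Pairwise compatibility: gcd(m_i, m_j) must divide a_i - a_j for every pair.
Merge one congruence at a time:
  Start: x ≡ 5 (mod 12).
  Combine with x ≡ 8 (mod 21): gcd(12, 21) = 3; 8 - 5 = 3, which IS divisible by 3, so compatible.
    Write x = 5 + 12·t and substitute into x ≡ 8 (mod 21): 12·t ≡ 8 − 5 = 3 (mod 21).
    Divide the congruence (and modulus) by g = 3: 4·t ≡ 1 (mod 7).
    The inverse of 4 mod 7 is 2 (since 4·2 = 8 = 1·7 + 1), so t ≡ 2·1 = 2 ≡ 2 (mod 7).
    Then x = 5 + 12·2 = 29, valid modulo lcm(12, 21) = 84: x ≡ 29 (mod 84).
  Combine with x ≡ 5 (mod 15): gcd(84, 15) = 3; 5 - 29 = -24, which IS divisible by 3, so compatible.
    Write x = 29 + 84·t and substitute into x ≡ 5 (mod 15): 84·t ≡ 5 − 29 = -24 (mod 15).
    Divide the congruence (and modulus) by g = 3: 28·t ≡ -8 (mod 5).
    Reduce coefficients mod 5: 3·t ≡ 2 (mod 5).
    The inverse of 3 mod 5 is 2 (since 3·2 = 6 = 1·5 + 1), so t ≡ 2·2 = 4 ≡ 4 (mod 5).
    Then x = 29 + 84·4 = 365, valid modulo lcm(84, 15) = 420: x ≡ 365 (mod 420).
Verify: 365 mod 12 = 5, 365 mod 21 = 8, 365 mod 15 = 5.

x ≡ 365 (mod 420).


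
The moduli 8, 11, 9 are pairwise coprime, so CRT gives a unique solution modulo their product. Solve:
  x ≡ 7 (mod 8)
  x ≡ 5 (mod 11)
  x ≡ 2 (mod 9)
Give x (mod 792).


Moduli 8, 11, 9 are pairwise coprime; by CRT there is a unique solution modulo M = 8 · 11 · 9 = 792.
Solve pairwise, accumulating the modulus:
  Start with x ≡ 7 (mod 8).
  Combine with x ≡ 5 (mod 11): since gcd(8, 11) = 1, we get a unique residue mod 88.
    Write x = 7 + 8·t and substitute into x ≡ 5 (mod 11): 8·t ≡ 5 − 7 = -2 (mod 11).
    Reduce coefficients mod 11: 8·t ≡ 9 (mod 11).
    The inverse of 8 mod 11 is 7 (since 8·7 = 56 = 5·11 + 1), so t ≡ 7·9 = 63 ≡ 8 (mod 11).
    Then x = 7 + 8·8 = 71, valid modulo lcm(8, 11) = 88: x ≡ 71 (mod 88).
  Combine with x ≡ 2 (mod 9): since gcd(88, 9) = 1, we get a unique residue mod 792.
    Write x = 71 + 88·t and substitute into x ≡ 2 (mod 9): 88·t ≡ 2 − 71 = -69 (mod 9).
    Reduce coefficients mod 9: 7·t ≡ 3 (mod 9).
    The inverse of 7 mod 9 is 4 (since 7·4 = 28 = 3·9 + 1), so t ≡ 4·3 = 12 ≡ 3 (mod 9).
    Then x = 71 + 88·3 = 335, valid modulo lcm(88, 9) = 792: x ≡ 335 (mod 792).
Verify: 335 mod 8 = 7 ✓, 335 mod 11 = 5 ✓, 335 mod 9 = 2 ✓.

x ≡ 335 (mod 792).


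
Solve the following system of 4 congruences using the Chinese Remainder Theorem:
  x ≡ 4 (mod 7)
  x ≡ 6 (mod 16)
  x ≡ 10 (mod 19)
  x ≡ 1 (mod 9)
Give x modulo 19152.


Product of moduli M = 7 · 16 · 19 · 9 = 19152.
Merge one congruence at a time:
  Start: x ≡ 4 (mod 7).
  Combine with x ≡ 6 (mod 16); new modulus lcm = 112.
    Write x = 4 + 7·t and substitute into x ≡ 6 (mod 16): 7·t ≡ 6 − 4 = 2 (mod 16).
    The inverse of 7 mod 16 is 7 (since 7·7 = 49 = 3·16 + 1), so t ≡ 7·2 = 14 ≡ 14 (mod 16).
    Then x = 4 + 7·14 = 102, valid modulo lcm(7, 16) = 112: x ≡ 102 (mod 112).
  Combine with x ≡ 10 (mod 19); new modulus lcm = 2128.
    Write x = 102 + 112·t and substitute into x ≡ 10 (mod 19): 112·t ≡ 10 − 102 = -92 (mod 19).
    Reduce coefficients mod 19: 17·t ≡ 3 (mod 19).
    The inverse of 17 mod 19 is 9 (since 17·9 = 153 = 8·19 + 1), so t ≡ 9·3 = 27 ≡ 8 (mod 19).
    Then x = 102 + 112·8 = 998, valid modulo lcm(112, 19) = 2128: x ≡ 998 (mod 2128).
  Combine with x ≡ 1 (mod 9); new modulus lcm = 19152.
    Write x = 998 + 2128·t and substitute into x ≡ 1 (mod 9): 2128·t ≡ 1 − 998 = -997 (mod 9).
    Reduce coefficients mod 9: 4·t ≡ 2 (mod 9).
    The inverse of 4 mod 9 is 7 (since 4·7 = 28 = 3·9 + 1), so t ≡ 7·2 = 14 ≡ 5 (mod 9).
    Then x = 998 + 2128·5 = 11638, valid modulo lcm(2128, 9) = 19152: x ≡ 11638 (mod 19152).
Verify against each original: 11638 mod 7 = 4, 11638 mod 16 = 6, 11638 mod 19 = 10, 11638 mod 9 = 1.

x ≡ 11638 (mod 19152).


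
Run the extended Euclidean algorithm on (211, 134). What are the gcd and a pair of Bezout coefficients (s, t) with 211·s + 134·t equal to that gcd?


Euclidean algorithm on (211, 134) — divide until remainder is 0:
  211 = 1 · 134 + 77
  134 = 1 · 77 + 57
  77 = 1 · 57 + 20
  57 = 2 · 20 + 17
  20 = 1 · 17 + 3
  17 = 5 · 3 + 2
  3 = 1 · 2 + 1
  2 = 2 · 1 + 0
gcd(211, 134) = 1.
Track Bezout coefficients alongside the remainders: start with r₀ = 211 = a·1 + b·0 (s = 1, t = 0) and r₁ = 134 = a·0 + b·1 (s = 0, t = 1); each new remainder r_{k+1} = r_{k-1} − q_k·r_k inherits s_{k+1} = s_{k-1} − q_k·s_k, t_{k+1} = t_{k-1} − q_k·t_k, so r_k = a·s_k + b·t_k at every step:
  q = 1: r = 77, s = 1 − 1·0 = 1, t = 0 − 1·1 = -1  (check: 211·1 + 134·(-1) = 77)
  q = 1: r = 57, s = 0 − 1·1 = -1, t = 1 − 1·(-1) = 2  (check: 211·(-1) + 134·2 = 57)
  q = 1: r = 20, s = 1 − 1·(-1) = 2, t = -1 − 1·2 = -3  (check: 211·2 + 134·(-3) = 20)
  q = 2: r = 17, s = -1 − 2·2 = -5, t = 2 − 2·(-3) = 8  (check: 211·(-5) + 134·8 = 17)
  q = 1: r = 3, s = 2 − 1·(-5) = 7, t = -3 − 1·8 = -11  (check: 211·7 + 134·(-11) = 3)
  q = 5: r = 2, s = -5 − 5·7 = -40, t = 8 − 5·(-11) = 63  (check: 211·(-40) + 134·63 = 2)
  q = 1: r = 1, s = 7 − 1·(-40) = 47, t = -11 − 1·63 = -74  (check: 211·47 + 134·(-74) = 1)
The row with r = 1 (the gcd) gives the Bezout coefficients s = 47, t = -74.
Result: 211 · (47) + 134 · (-74) = 1.

gcd(211, 134) = 1; s = 47, t = -74 (check: 211·47 + 134·(-74) = 1).


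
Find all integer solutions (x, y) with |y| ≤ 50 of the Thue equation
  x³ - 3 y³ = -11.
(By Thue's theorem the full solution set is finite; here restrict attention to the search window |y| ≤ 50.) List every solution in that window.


The equation is x³ - 3y³ = -11. For fixed y, x³ = 3·y³ − 11, so a solution requires the RHS to be a perfect cube.
Strategy: iterate y from -50 to 50, compute RHS = 3·y³ − 11, and check whether it is a (positive or negative) perfect cube.
Check small values of y:
  y = 0: RHS = -11 is not a perfect cube.
  y = 1: RHS = -8 = (-2)³ ⇒ x = -2 works.
  y = -1: RHS = -14 is not a perfect cube.
  y = 2: RHS = 13 is not a perfect cube.
  y = -2: RHS = -35 is not a perfect cube.
  y = 3: RHS = 70 is not a perfect cube.
  y = -3: RHS = -92 is not a perfect cube.
Continuing the search up to |y| = 50 finds no further solutions beyond those listed.
Collected solutions: (-2, 1).

Solutions (with |y| ≤ 50): (-2, 1).


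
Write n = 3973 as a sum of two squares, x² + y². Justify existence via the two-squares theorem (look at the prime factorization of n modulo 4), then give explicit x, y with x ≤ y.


Step 1: Factor n = 3973 = 29 · 137.
Step 2: Check the mod-4 condition on each prime factor: 29 ≡ 1 (mod 4), exponent 1; 137 ≡ 1 (mod 4), exponent 1.
All primes ≡ 3 (mod 4) appear to even exponent (or don't appear), so by the two-squares theorem n IS expressible as a sum of two squares.
Step 3: Build a representation. Here n = 29 · 137 is a product of primes ≡ 1 (mod 4). Each prime p ≡ 1 (mod 4) is itself a sum of two squares; find a² by testing p − a² for a perfect square:
  29: 29 − 1² = 28, 29 − 2² = 25 = 5² ⇒ 29 = 2² + 5².
  137: 137 − 1² = 136, 137 − 2² = 133, 137 − 3² = 128, 137 − 4² = 121 = 11² ⇒ 137 = 4² + 11².
  Combine using the Brahmagupta–Fibonacci identity (a² + b²)(c² + d²) = (ac − bd)² + (ad + bc)² = (ac + bd)² + (ad − bc)²:
  29 · 137 = 3973: from (2² + 5²)(4² + 11²), take (2·4 − 5·11, 2·11 + 5·4) = (8 − 55, 22 + 20) = (-47, 42); dropping signs (only squares matter) gives (47, 42); check 47² + 42² = 2209 + 1764 = 3973 ✓.
Step 4: Order so x ≤ y and verify: 42² + 47² = 1764 + 2209 = 3973 = n. ✓

n = 3973 = 42² + 47² (one valid representation with x ≤ y).


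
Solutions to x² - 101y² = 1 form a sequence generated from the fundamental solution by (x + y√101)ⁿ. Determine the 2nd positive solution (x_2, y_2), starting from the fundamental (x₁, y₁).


Step 1: Find the fundamental solution (x₁, y₁) of x² - 101y² = 1.
  Expand √101 as a continued fraction. a₀ = ⌊√101⌋ = 10; iterate m_{k+1} = d_k·a_k − m_k, d_{k+1} = (101 − m_{k+1}²)/d_k, a_{k+1} = ⌊(a₀ + m_{k+1})/d_{k+1}⌋ (starting m₀ = 0, d₀ = 1), with convergents p_k = a_k·p_{k-1} + p_{k-2}, q_k = a_k·q_{k-1} + q_{k-2} (p₋₁ = 1, q₋₁ = 0):
  k = 0: a₀ = 10; p₀/q₀ = 10/1; p₀² − 101·q₀² = 100 − 101 = -1.
  k = 1: m = 10, d = 1, a = ⌊(10 + 10)/1⌋ = 20; p/q = (20·10 + 1)/(20·1 + 0) = 201/20; p² − 101·q² = 40401 − 40400 = 1.
  The first convergent with p² − 101·q² = 1 gives the fundamental solution (x₁, y₁) = (201, 20).
Step 2: Apply the recurrence (x_{n+1}, y_{n+1}) = (x₁x_n + 101y₁y_n, x₁y_n + y₁x_n) repeatedly.
  From (x_1, y_1) = (201, 20): x_2 = 201·201 + 101·20·20 = 80801; y_2 = 201·20 + 20·201 = 8040.
Step 3: Verify x_2² - 101·y_2² = 6528801601 - 6528801600 = 1 (should be 1). ✓

(x_1, y_1) = (201, 20); (x_2, y_2) = (80801, 8040).


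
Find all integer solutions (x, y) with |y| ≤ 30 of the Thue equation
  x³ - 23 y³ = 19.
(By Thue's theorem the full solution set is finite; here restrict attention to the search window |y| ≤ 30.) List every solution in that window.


The equation is x³ - 23y³ = 19. For fixed y, x³ = 23·y³ + 19, so a solution requires the RHS to be a perfect cube.
Strategy: iterate y from -30 to 30, compute RHS = 23·y³ + 19, and check whether it is a (positive or negative) perfect cube.
Check small values of y:
  y = 0: RHS = 19 is not a perfect cube.
  y = 1: RHS = 42 is not a perfect cube.
  y = -1: RHS = -4 is not a perfect cube.
  y = 2: RHS = 203 is not a perfect cube.
  y = -2: RHS = -165 is not a perfect cube.
  y = 3: RHS = 640 is not a perfect cube.
  y = -3: RHS = -602 is not a perfect cube.
Continuing the search up to |y| = 30 finds no solutions either.
No (x, y) in the scanned range satisfies the equation.

No integer solutions with |y| ≤ 30.


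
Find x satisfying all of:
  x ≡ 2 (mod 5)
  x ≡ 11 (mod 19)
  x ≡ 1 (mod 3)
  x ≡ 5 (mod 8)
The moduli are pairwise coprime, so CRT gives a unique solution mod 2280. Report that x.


Product of moduli M = 5 · 19 · 3 · 8 = 2280.
Merge one congruence at a time:
  Start: x ≡ 2 (mod 5).
  Combine with x ≡ 11 (mod 19); new modulus lcm = 95.
    Write x = 2 + 5·t and substitute into x ≡ 11 (mod 19): 5·t ≡ 11 − 2 = 9 (mod 19).
    The inverse of 5 mod 19 is 4 (since 5·4 = 20 = 1·19 + 1), so t ≡ 4·9 = 36 ≡ 17 (mod 19).
    Then x = 2 + 5·17 = 87, valid modulo lcm(5, 19) = 95: x ≡ 87 (mod 95).
  Combine with x ≡ 1 (mod 3); new modulus lcm = 285.
    Write x = 87 + 95·t and substitute into x ≡ 1 (mod 3): 95·t ≡ 1 − 87 = -86 (mod 3).
    Reduce coefficients mod 3: 2·t ≡ 1 (mod 3).
    The inverse of 2 mod 3 is 2 (since 2·2 = 4 = 1·3 + 1), so t ≡ 2·1 = 2 ≡ 2 (mod 3).
    Then x = 87 + 95·2 = 277, valid modulo lcm(95, 3) = 285: x ≡ 277 (mod 285).
  Combine with x ≡ 5 (mod 8); new modulus lcm = 2280.
    Write x = 277 + 285·t and substitute into x ≡ 5 (mod 8): 285·t ≡ 5 − 277 = -272 (mod 8).
    Reduce coefficients mod 8: 5·t ≡ 0 (mod 8).
    The inverse of 5 mod 8 is 5 (since 5·5 = 25 = 3·8 + 1), so t ≡ 5·0 = 0 ≡ 0 (mod 8).
    Then x = 277 + 285·0 = 277, valid modulo lcm(285, 8) = 2280: x ≡ 277 (mod 2280).
Verify against each original: 277 mod 5 = 2, 277 mod 19 = 11, 277 mod 3 = 1, 277 mod 8 = 5.

x ≡ 277 (mod 2280).


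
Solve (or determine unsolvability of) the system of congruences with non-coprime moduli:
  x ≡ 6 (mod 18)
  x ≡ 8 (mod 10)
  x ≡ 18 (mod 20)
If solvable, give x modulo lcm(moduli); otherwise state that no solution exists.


Moduli 18, 10, 20 are not pairwise coprime, so CRT works modulo lcm(m_i) when all pairwise compatibility conditions hold.
Pairwise compatibility: gcd(m_i, m_j) must divide a_i - a_j for every pair.
Merge one congruence at a time:
  Start: x ≡ 6 (mod 18).
  Combine with x ≡ 8 (mod 10): gcd(18, 10) = 2; 8 - 6 = 2, which IS divisible by 2, so compatible.
    Write x = 6 + 18·t and substitute into x ≡ 8 (mod 10): 18·t ≡ 8 − 6 = 2 (mod 10).
    Divide the congruence (and modulus) by g = 2: 9·t ≡ 1 (mod 5).
    Reduce coefficients mod 5: 4·t ≡ 1 (mod 5).
    The inverse of 4 mod 5 is 4 (since 4·4 = 16 = 3·5 + 1), so t ≡ 4·1 = 4 ≡ 4 (mod 5).
    Then x = 6 + 18·4 = 78, valid modulo lcm(18, 10) = 90: x ≡ 78 (mod 90).
  Combine with x ≡ 18 (mod 20): gcd(90, 20) = 10; 18 - 78 = -60, which IS divisible by 10, so compatible.
    Write x = 78 + 90·t and substitute into x ≡ 18 (mod 20): 90·t ≡ 18 − 78 = -60 (mod 20).
    Divide the congruence (and modulus) by g = 10: 9·t ≡ -6 (mod 2).
    Reduce coefficients mod 2: 1·t ≡ 0 (mod 2).
    So t ≡ 0 (mod 2).
    Then x = 78 + 90·0 = 78, valid modulo lcm(90, 20) = 180: x ≡ 78 (mod 180).
Verify: 78 mod 18 = 6, 78 mod 10 = 8, 78 mod 20 = 18.

x ≡ 78 (mod 180).


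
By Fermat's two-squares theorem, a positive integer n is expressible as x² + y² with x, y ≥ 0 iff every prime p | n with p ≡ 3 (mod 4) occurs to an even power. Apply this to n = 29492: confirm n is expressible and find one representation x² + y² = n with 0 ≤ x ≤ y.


Step 1: Factor n = 29492 = 2^2 · 73 · 101.
Step 2: Check the mod-4 condition on each prime factor: 2 = 2 (special); 73 ≡ 1 (mod 4), exponent 1; 101 ≡ 1 (mod 4), exponent 1.
All primes ≡ 3 (mod 4) appear to even exponent (or don't appear), so by the two-squares theorem n IS expressible as a sum of two squares.
Step 3: Build a representation. Group n = k² · m with k = 2 and m = 73 · 101 = 7373 (a product of primes ≡ 1 (mod 4)); a representation of m scales to one of n via (k·x)² + (k·y)² = k²(x² + y²). Each prime p ≡ 1 (mod 4) is itself a sum of two squares; find a² by testing p − a² for a perfect square:
  73: 73 − 1² = 72, 73 − 2² = 69, 73 − 3² = 64 = 8² ⇒ 73 = 3² + 8².
  101: 101 − 1² = 100 = 10² ⇒ 101 = 1² + 10².
  Combine using the Brahmagupta–Fibonacci identity (a² + b²)(c² + d²) = (ac − bd)² + (ad + bc)² = (ac + bd)² + (ad − bc)²:
  73 · 101 = 7373: from (3² + 8²)(1² + 10²), take (3·1 − 8·10, 3·10 + 8·1) = (3 − 80, 30 + 8) = (-77, 38); dropping signs (only squares matter) gives (77, 38); check 77² + 38² = 5929 + 1444 = 7373 ✓.
  Scale by k = 2: (2·77, 2·38) = (154, 76).
Step 4: Order so x ≤ y and verify: 76² + 154² = 5776 + 23716 = 29492 = n. ✓

n = 29492 = 76² + 154² (one valid representation with x ≤ y).


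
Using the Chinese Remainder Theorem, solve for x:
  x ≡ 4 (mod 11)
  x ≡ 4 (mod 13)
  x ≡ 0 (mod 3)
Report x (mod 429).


Moduli 11, 13, 3 are pairwise coprime; by CRT there is a unique solution modulo M = 11 · 13 · 3 = 429.
Solve pairwise, accumulating the modulus:
  Start with x ≡ 4 (mod 11).
  Combine with x ≡ 4 (mod 13): since gcd(11, 13) = 1, we get a unique residue mod 143.
    Write x = 4 + 11·t and substitute into x ≡ 4 (mod 13): 11·t ≡ 4 − 4 = 0 (mod 13).
    The inverse of 11 mod 13 is 6 (since 11·6 = 66 = 5·13 + 1), so t ≡ 6·0 = 0 ≡ 0 (mod 13).
    Then x = 4 + 11·0 = 4, valid modulo lcm(11, 13) = 143: x ≡ 4 (mod 143).
  Combine with x ≡ 0 (mod 3): since gcd(143, 3) = 1, we get a unique residue mod 429.
    Write x = 4 + 143·t and substitute into x ≡ 0 (mod 3): 143·t ≡ 0 − 4 = -4 (mod 3).
    Reduce coefficients mod 3: 2·t ≡ 2 (mod 3).
    The inverse of 2 mod 3 is 2 (since 2·2 = 4 = 1·3 + 1), so t ≡ 2·2 = 4 ≡ 1 (mod 3).
    Then x = 4 + 143·1 = 147, valid modulo lcm(143, 3) = 429: x ≡ 147 (mod 429).
Verify: 147 mod 11 = 4 ✓, 147 mod 13 = 4 ✓, 147 mod 3 = 0 ✓.

x ≡ 147 (mod 429).


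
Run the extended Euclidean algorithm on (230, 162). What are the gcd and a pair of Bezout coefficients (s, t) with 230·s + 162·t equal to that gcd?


Euclidean algorithm on (230, 162) — divide until remainder is 0:
  230 = 1 · 162 + 68
  162 = 2 · 68 + 26
  68 = 2 · 26 + 16
  26 = 1 · 16 + 10
  16 = 1 · 10 + 6
  10 = 1 · 6 + 4
  6 = 1 · 4 + 2
  4 = 2 · 2 + 0
gcd(230, 162) = 2.
Track Bezout coefficients alongside the remainders: start with r₀ = 230 = a·1 + b·0 (s = 1, t = 0) and r₁ = 162 = a·0 + b·1 (s = 0, t = 1); each new remainder r_{k+1} = r_{k-1} − q_k·r_k inherits s_{k+1} = s_{k-1} − q_k·s_k, t_{k+1} = t_{k-1} − q_k·t_k, so r_k = a·s_k + b·t_k at every step:
  q = 1: r = 68, s = 1 − 1·0 = 1, t = 0 − 1·1 = -1  (check: 230·1 + 162·(-1) = 68)
  q = 2: r = 26, s = 0 − 2·1 = -2, t = 1 − 2·(-1) = 3  (check: 230·(-2) + 162·3 = 26)
  q = 2: r = 16, s = 1 − 2·(-2) = 5, t = -1 − 2·3 = -7  (check: 230·5 + 162·(-7) = 16)
  q = 1: r = 10, s = -2 − 1·5 = -7, t = 3 − 1·(-7) = 10  (check: 230·(-7) + 162·10 = 10)
  q = 1: r = 6, s = 5 − 1·(-7) = 12, t = -7 − 1·10 = -17  (check: 230·12 + 162·(-17) = 6)
  q = 1: r = 4, s = -7 − 1·12 = -19, t = 10 − 1·(-17) = 27  (check: 230·(-19) + 162·27 = 4)
  q = 1: r = 2, s = 12 − 1·(-19) = 31, t = -17 − 1·27 = -44  (check: 230·31 + 162·(-44) = 2)
The row with r = 2 (the gcd) gives the Bezout coefficients s = 31, t = -44.
Result: 230 · (31) + 162 · (-44) = 2.

gcd(230, 162) = 2; s = 31, t = -44 (check: 230·31 + 162·(-44) = 2).


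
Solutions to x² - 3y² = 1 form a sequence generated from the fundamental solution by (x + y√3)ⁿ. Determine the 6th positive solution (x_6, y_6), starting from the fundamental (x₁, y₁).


Step 1: Find the fundamental solution (x₁, y₁) of x² - 3y² = 1.
  Expand √3 as a continued fraction. a₀ = ⌊√3⌋ = 1; iterate m_{k+1} = d_k·a_k − m_k, d_{k+1} = (3 − m_{k+1}²)/d_k, a_{k+1} = ⌊(a₀ + m_{k+1})/d_{k+1}⌋ (starting m₀ = 0, d₀ = 1), with convergents p_k = a_k·p_{k-1} + p_{k-2}, q_k = a_k·q_{k-1} + q_{k-2} (p₋₁ = 1, q₋₁ = 0):
  k = 0: a₀ = 1; p₀/q₀ = 1/1; p₀² − 3·q₀² = 1 − 3 = -2.
  k = 1: m = 1, d = 2, a = ⌊(1 + 1)/2⌋ = 1; p/q = (1·1 + 1)/(1·1 + 0) = 2/1; p² − 3·q² = 4 − 3 = 1.
  The first convergent with p² − 3·q² = 1 gives the fundamental solution (x₁, y₁) = (2, 1).
Step 2: Apply the recurrence (x_{n+1}, y_{n+1}) = (x₁x_n + 3y₁y_n, x₁y_n + y₁x_n) repeatedly.
  From (x_1, y_1) = (2, 1): x_2 = 2·2 + 3·1·1 = 7; y_2 = 2·1 + 1·2 = 4.
  From (x_2, y_2) = (7, 4): x_3 = 2·7 + 3·1·4 = 26; y_3 = 2·4 + 1·7 = 15.
  From (x_3, y_3) = (26, 15): x_4 = 2·26 + 3·1·15 = 97; y_4 = 2·15 + 1·26 = 56.
  From (x_4, y_4) = (97, 56): x_5 = 2·97 + 3·1·56 = 362; y_5 = 2·56 + 1·97 = 209.
  From (x_5, y_5) = (362, 209): x_6 = 2·362 + 3·1·209 = 1351; y_6 = 2·209 + 1·362 = 780.
Step 3: Verify x_6² - 3·y_6² = 1825201 - 1825200 = 1 (should be 1). ✓

(x_1, y_1) = (2, 1); (x_6, y_6) = (1351, 780).


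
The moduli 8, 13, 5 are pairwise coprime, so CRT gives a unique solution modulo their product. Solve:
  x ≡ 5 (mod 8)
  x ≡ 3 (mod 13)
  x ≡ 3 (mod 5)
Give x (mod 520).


Moduli 8, 13, 5 are pairwise coprime; by CRT there is a unique solution modulo M = 8 · 13 · 5 = 520.
Solve pairwise, accumulating the modulus:
  Start with x ≡ 5 (mod 8).
  Combine with x ≡ 3 (mod 13): since gcd(8, 13) = 1, we get a unique residue mod 104.
    Write x = 5 + 8·t and substitute into x ≡ 3 (mod 13): 8·t ≡ 3 − 5 = -2 (mod 13).
    Reduce coefficients mod 13: 8·t ≡ 11 (mod 13).
    The inverse of 8 mod 13 is 5 (since 8·5 = 40 = 3·13 + 1), so t ≡ 5·11 = 55 ≡ 3 (mod 13).
    Then x = 5 + 8·3 = 29, valid modulo lcm(8, 13) = 104: x ≡ 29 (mod 104).
  Combine with x ≡ 3 (mod 5): since gcd(104, 5) = 1, we get a unique residue mod 520.
    Write x = 29 + 104·t and substitute into x ≡ 3 (mod 5): 104·t ≡ 3 − 29 = -26 (mod 5).
    Reduce coefficients mod 5: 4·t ≡ 4 (mod 5).
    The inverse of 4 mod 5 is 4 (since 4·4 = 16 = 3·5 + 1), so t ≡ 4·4 = 16 ≡ 1 (mod 5).
    Then x = 29 + 104·1 = 133, valid modulo lcm(104, 5) = 520: x ≡ 133 (mod 520).
Verify: 133 mod 8 = 5 ✓, 133 mod 13 = 3 ✓, 133 mod 5 = 3 ✓.

x ≡ 133 (mod 520).


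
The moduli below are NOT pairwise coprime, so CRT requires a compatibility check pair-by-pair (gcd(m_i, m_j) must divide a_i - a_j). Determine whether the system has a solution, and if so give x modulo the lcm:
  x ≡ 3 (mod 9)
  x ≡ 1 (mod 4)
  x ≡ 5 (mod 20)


Moduli 9, 4, 20 are not pairwise coprime, so CRT works modulo lcm(m_i) when all pairwise compatibility conditions hold.
Pairwise compatibility: gcd(m_i, m_j) must divide a_i - a_j for every pair.
Merge one congruence at a time:
  Start: x ≡ 3 (mod 9).
  Combine with x ≡ 1 (mod 4): gcd(9, 4) = 1; 1 - 3 = -2, which IS divisible by 1, so compatible.
    Write x = 3 + 9·t and substitute into x ≡ 1 (mod 4): 9·t ≡ 1 − 3 = -2 (mod 4).
    Reduce coefficients mod 4: 1·t ≡ 2 (mod 4).
    So t ≡ 2 (mod 4).
    Then x = 3 + 9·2 = 21, valid modulo lcm(9, 4) = 36: x ≡ 21 (mod 36).
  Combine with x ≡ 5 (mod 20): gcd(36, 20) = 4; 5 - 21 = -16, which IS divisible by 4, so compatible.
    Write x = 21 + 36·t and substitute into x ≡ 5 (mod 20): 36·t ≡ 5 − 21 = -16 (mod 20).
    Divide the congruence (and modulus) by g = 4: 9·t ≡ -4 (mod 5).
    Reduce coefficients mod 5: 4·t ≡ 1 (mod 5).
    The inverse of 4 mod 5 is 4 (since 4·4 = 16 = 3·5 + 1), so t ≡ 4·1 = 4 ≡ 4 (mod 5).
    Then x = 21 + 36·4 = 165, valid modulo lcm(36, 20) = 180: x ≡ 165 (mod 180).
Verify: 165 mod 9 = 3, 165 mod 4 = 1, 165 mod 20 = 5.

x ≡ 165 (mod 180).


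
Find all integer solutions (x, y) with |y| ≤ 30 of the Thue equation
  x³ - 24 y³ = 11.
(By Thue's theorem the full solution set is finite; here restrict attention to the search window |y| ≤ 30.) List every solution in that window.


The equation is x³ - 24y³ = 11. For fixed y, x³ = 24·y³ + 11, so a solution requires the RHS to be a perfect cube.
Strategy: iterate y from -30 to 30, compute RHS = 24·y³ + 11, and check whether it is a (positive or negative) perfect cube.
Check small values of y:
  y = 0: RHS = 11 is not a perfect cube.
  y = 1: RHS = 35 is not a perfect cube.
  y = -1: RHS = -13 is not a perfect cube.
  y = 2: RHS = 203 is not a perfect cube.
  y = -2: RHS = -181 is not a perfect cube.
  y = 3: RHS = 659 is not a perfect cube.
  y = -3: RHS = -637 is not a perfect cube.
Continuing the search up to |y| = 30 finds no solutions either.
No (x, y) in the scanned range satisfies the equation.

No integer solutions with |y| ≤ 30.


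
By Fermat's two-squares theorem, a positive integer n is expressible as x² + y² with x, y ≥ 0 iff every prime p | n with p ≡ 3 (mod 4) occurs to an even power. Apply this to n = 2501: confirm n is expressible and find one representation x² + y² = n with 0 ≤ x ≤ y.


Step 1: Factor n = 2501 = 41 · 61.
Step 2: Check the mod-4 condition on each prime factor: 41 ≡ 1 (mod 4), exponent 1; 61 ≡ 1 (mod 4), exponent 1.
All primes ≡ 3 (mod 4) appear to even exponent (or don't appear), so by the two-squares theorem n IS expressible as a sum of two squares.
Step 3: Build a representation. Here n = 41 · 61 is a product of primes ≡ 1 (mod 4). Each prime p ≡ 1 (mod 4) is itself a sum of two squares; find a² by testing p − a² for a perfect square:
  41: 41 − 1² = 40, 41 − 2² = 37, 41 − 3² = 32, 41 − 4² = 25 = 5² ⇒ 41 = 4² + 5².
  61: 61 − 1² = 60, 61 − 2² = 57, 61 − 3² = 52, 61 − 4² = 45, 61 − 5² = 36 = 6² ⇒ 61 = 5² + 6².
  Combine using the Brahmagupta–Fibonacci identity (a² + b²)(c² + d²) = (ac − bd)² + (ad + bc)² = (ac + bd)² + (ad − bc)²:
  41 · 61 = 2501: from (4² + 5²)(5² + 6²), take (4·5 − 5·6, 4·6 + 5·5) = (20 − 30, 24 + 25) = (-10, 49); dropping signs (only squares matter) gives (10, 49); check 10² + 49² = 100 + 2401 = 2501 ✓.
Step 4: Order so x ≤ y and verify: 10² + 49² = 100 + 2401 = 2501 = n. ✓

n = 2501 = 10² + 49² (one valid representation with x ≤ y).
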